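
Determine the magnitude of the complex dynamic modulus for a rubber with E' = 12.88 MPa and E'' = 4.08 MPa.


|E*| = sqrt(E'^2 + E''^2)
= sqrt(12.88^2 + 4.08^2)
= sqrt(165.8944 + 16.6464)
= 13.511 MPa

13.511 MPa


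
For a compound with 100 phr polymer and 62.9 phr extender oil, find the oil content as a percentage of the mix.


Oil % = oil / (100 + oil) * 100
= 62.9 / (100 + 62.9) * 100
= 62.9 / 162.9 * 100
= 38.61%

38.61%


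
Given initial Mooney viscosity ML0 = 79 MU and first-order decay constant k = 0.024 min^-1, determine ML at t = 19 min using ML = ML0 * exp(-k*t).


ML = ML0 * exp(-k * t)
ML = 79 * exp(-0.024 * 19)
ML = 79 * 0.6338
ML = 50.07 MU

50.07 MU


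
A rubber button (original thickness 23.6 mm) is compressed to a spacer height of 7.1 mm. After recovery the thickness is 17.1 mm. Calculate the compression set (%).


CS = (t0 - recovered) / (t0 - ts) * 100
= (23.6 - 17.1) / (23.6 - 7.1) * 100
= 6.5 / 16.5 * 100
= 39.4%

39.4%


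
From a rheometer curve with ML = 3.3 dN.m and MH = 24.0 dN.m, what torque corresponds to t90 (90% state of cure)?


M90 = ML + 0.9 * (MH - ML)
M90 = 3.3 + 0.9 * (24.0 - 3.3)
M90 = 3.3 + 0.9 * 20.7
M90 = 21.93 dN.m

21.93 dN.m


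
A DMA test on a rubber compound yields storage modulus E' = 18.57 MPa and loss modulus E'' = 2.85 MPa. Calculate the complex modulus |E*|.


|E*| = sqrt(E'^2 + E''^2)
= sqrt(18.57^2 + 2.85^2)
= sqrt(344.8449 + 8.1225)
= 18.787 MPa

18.787 MPa


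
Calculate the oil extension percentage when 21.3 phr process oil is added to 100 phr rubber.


Oil % = oil / (100 + oil) * 100
= 21.3 / (100 + 21.3) * 100
= 21.3 / 121.3 * 100
= 17.56%

17.56%


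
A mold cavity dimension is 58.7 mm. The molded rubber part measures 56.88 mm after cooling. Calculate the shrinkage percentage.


Shrinkage = (mold - part) / mold * 100
= (58.7 - 56.88) / 58.7 * 100
= 1.82 / 58.7 * 100
= 3.1%

3.1%


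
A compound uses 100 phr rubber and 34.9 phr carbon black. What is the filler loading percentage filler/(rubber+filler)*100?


Filler % = filler / (rubber + filler) * 100
= 34.9 / (100 + 34.9) * 100
= 34.9 / 134.9 * 100
= 25.87%

25.87%


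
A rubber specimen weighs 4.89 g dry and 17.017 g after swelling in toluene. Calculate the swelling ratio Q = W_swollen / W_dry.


Q = W_swollen / W_dry
Q = 17.017 / 4.89
Q = 3.48

Q = 3.48


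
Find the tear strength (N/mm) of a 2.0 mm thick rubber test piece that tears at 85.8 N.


Tear strength = force / thickness
= 85.8 / 2.0
= 42.9 N/mm

42.9 N/mm


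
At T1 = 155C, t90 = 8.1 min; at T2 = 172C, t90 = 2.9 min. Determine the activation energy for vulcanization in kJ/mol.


T1 = 428.15 K, T2 = 445.15 K
1/T1 - 1/T2 = 8.9196e-05
ln(t1/t2) = ln(8.1/2.9) = 1.0272
Ea = 8.314 * 1.0272 / 8.9196e-05 = 95741.1635 J/mol
Ea = 95.74 kJ/mol

95.74 kJ/mol


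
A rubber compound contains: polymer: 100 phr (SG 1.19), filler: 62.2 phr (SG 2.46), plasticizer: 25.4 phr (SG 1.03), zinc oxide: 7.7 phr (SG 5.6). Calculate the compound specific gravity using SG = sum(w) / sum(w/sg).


Sum of weights = 195.3
Volume contributions:
  polymer: 100/1.19 = 84.0336
  filler: 62.2/2.46 = 25.2846
  plasticizer: 25.4/1.03 = 24.6602
  zinc oxide: 7.7/5.6 = 1.3750
Sum of volumes = 135.3534
SG = 195.3 / 135.3534 = 1.443

SG = 1.443


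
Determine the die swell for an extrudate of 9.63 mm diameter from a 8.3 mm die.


Die swell ratio = D_extrudate / D_die
= 9.63 / 8.3
= 1.16

Die swell = 1.16


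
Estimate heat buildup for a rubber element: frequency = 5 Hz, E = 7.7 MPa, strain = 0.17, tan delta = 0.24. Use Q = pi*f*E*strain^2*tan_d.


Q = pi * f * E * strain^2 * tan_d
= pi * 5 * 7.7 * 0.17^2 * 0.24
= pi * 5 * 7.7 * 0.0289 * 0.24
= 0.8389

Q = 0.8389


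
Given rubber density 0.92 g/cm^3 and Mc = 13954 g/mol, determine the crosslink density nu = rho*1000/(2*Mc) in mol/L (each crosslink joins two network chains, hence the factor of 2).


nu = rho * 1000 / (2 * Mc)
nu = 0.92 * 1000 / (2 * 13954)
nu = 920.0 / 27908
nu = 0.0330 mol/L

0.0330 mol/L


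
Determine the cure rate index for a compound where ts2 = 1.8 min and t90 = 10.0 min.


CRI = 100 / (t90 - ts2)
= 100 / (10.0 - 1.8)
= 100 / 8.2
= 12.2 min^-1

12.2 min^-1


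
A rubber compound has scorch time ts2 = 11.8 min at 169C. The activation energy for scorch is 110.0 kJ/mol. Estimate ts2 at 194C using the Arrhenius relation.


Convert temperatures: T1 = 169 + 273.15 = 442.15 K, T2 = 194 + 273.15 = 467.15 K
ts2_new = 11.8 * exp(110000 / 8.314 * (1/467.15 - 1/442.15))
1/T2 - 1/T1 = -1.2104e-04
ts2_new = 2.38 min

2.38 min


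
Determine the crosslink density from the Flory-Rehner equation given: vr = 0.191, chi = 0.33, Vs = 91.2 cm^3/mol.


ln(1 - vr) = ln(1 - 0.191) = -0.2120
Numerator = -((-0.2120) + 0.191 + 0.33 * 0.191^2) = 0.0089
Denominator = 91.2 * (0.191^(1/3) - 0.191/2) = 43.8122
nu = 0.0089 / 43.8122 = 2.0354e-04 mol/cm^3

2.0354e-04 mol/cm^3


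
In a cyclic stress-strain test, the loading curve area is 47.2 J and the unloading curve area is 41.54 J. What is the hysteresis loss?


Hysteresis loss = loading - unloading
= 47.2 - 41.54
= 5.66 J

5.66 J


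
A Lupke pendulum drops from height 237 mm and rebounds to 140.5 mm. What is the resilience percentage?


Resilience = h_rebound / h_drop * 100
= 140.5 / 237 * 100
= 59.3%

59.3%


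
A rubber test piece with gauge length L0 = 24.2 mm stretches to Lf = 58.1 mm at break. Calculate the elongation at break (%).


Elongation = (Lf - L0) / L0 * 100
= (58.1 - 24.2) / 24.2 * 100
= 33.9 / 24.2 * 100
= 140.1%

140.1%


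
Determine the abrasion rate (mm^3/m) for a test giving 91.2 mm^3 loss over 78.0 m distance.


Rate = volume_loss / distance
= 91.2 / 78.0
= 1.169 mm^3/m

1.169 mm^3/m


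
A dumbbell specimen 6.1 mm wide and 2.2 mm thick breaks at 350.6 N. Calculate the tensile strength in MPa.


Area = width * thickness = 6.1 * 2.2 = 13.42 mm^2
TS = force / area = 350.6 / 13.42 = 26.13 MPa

26.13 MPa


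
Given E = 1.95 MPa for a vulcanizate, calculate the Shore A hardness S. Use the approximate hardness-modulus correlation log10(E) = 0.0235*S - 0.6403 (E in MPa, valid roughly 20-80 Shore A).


log10(E) = 0.0235*S - 0.6403  =>  S = (log10(E) + 0.6403) / 0.0235
log10(1.95) = 0.290035
S = (0.290035 + 0.6403) / 0.0235 = 0.930335 / 0.0235
S = 39.6

Shore A = 39.6


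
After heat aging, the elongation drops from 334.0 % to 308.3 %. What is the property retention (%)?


Retention = aged / original * 100
= 308.3 / 334.0 * 100
= 92.3%

92.3%


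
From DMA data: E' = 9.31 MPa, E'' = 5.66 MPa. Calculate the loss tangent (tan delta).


tan delta = E'' / E'
= 5.66 / 9.31
= 0.6079

tan delta = 0.6079


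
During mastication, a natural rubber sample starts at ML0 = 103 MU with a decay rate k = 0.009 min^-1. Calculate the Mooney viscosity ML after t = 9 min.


ML = ML0 * exp(-k * t)
ML = 103 * exp(-0.009 * 9)
ML = 103 * 0.9222
ML = 94.99 MU

94.99 MU


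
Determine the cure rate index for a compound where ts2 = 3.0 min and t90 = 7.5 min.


CRI = 100 / (t90 - ts2)
= 100 / (7.5 - 3.0)
= 100 / 4.5
= 22.22 min^-1

22.22 min^-1


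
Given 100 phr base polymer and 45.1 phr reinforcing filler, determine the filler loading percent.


Filler % = filler / (rubber + filler) * 100
= 45.1 / (100 + 45.1) * 100
= 45.1 / 145.1 * 100
= 31.08%

31.08%


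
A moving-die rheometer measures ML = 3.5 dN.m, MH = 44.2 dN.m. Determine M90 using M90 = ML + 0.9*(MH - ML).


M90 = ML + 0.9 * (MH - ML)
M90 = 3.5 + 0.9 * (44.2 - 3.5)
M90 = 3.5 + 0.9 * 40.7
M90 = 40.13 dN.m

40.13 dN.m


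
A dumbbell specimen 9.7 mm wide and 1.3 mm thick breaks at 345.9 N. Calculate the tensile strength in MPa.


Area = width * thickness = 9.7 * 1.3 = 12.61 mm^2
TS = force / area = 345.9 / 12.61 = 27.43 MPa

27.43 MPa


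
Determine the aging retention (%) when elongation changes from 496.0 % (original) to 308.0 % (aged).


Retention = aged / original * 100
= 308.0 / 496.0 * 100
= 62.1%

62.1%


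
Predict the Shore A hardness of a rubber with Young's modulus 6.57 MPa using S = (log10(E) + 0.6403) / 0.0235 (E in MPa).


log10(E) = 0.0235*S - 0.6403  =>  S = (log10(E) + 0.6403) / 0.0235
log10(6.57) = 0.817565
S = (0.817565 + 0.6403) / 0.0235 = 1.457865 / 0.0235
S = 62.0

Shore A = 62.0


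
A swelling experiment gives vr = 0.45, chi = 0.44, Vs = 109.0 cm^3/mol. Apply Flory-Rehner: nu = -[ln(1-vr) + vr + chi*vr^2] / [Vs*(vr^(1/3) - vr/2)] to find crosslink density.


ln(1 - vr) = ln(1 - 0.45) = -0.5978
Numerator = -((-0.5978) + 0.45 + 0.44 * 0.45^2) = 0.0587
Denominator = 109.0 * (0.45^(1/3) - 0.45/2) = 59.0027
nu = 0.0587 / 59.0027 = 9.9550e-04 mol/cm^3

9.9550e-04 mol/cm^3


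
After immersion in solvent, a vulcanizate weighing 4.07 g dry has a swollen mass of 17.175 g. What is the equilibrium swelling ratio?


Q = W_swollen / W_dry
Q = 17.175 / 4.07
Q = 4.22

Q = 4.22


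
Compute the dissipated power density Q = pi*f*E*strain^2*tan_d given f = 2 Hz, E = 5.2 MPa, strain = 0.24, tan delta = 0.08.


Q = pi * f * E * strain^2 * tan_d
= pi * 2 * 5.2 * 0.24^2 * 0.08
= pi * 2 * 5.2 * 0.0576 * 0.08
= 0.1506

Q = 0.1506


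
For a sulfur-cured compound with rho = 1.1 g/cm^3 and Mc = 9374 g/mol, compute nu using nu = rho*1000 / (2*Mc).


nu = rho * 1000 / (2 * Mc)
nu = 1.1 * 1000 / (2 * 9374)
nu = 1100.0 / 18748
nu = 0.0587 mol/L

0.0587 mol/L


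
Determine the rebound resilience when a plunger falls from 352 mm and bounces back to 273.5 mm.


Resilience = h_rebound / h_drop * 100
= 273.5 / 352 * 100
= 77.7%

77.7%


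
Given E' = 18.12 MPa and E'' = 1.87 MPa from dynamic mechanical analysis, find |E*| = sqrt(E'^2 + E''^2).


|E*| = sqrt(E'^2 + E''^2)
= sqrt(18.12^2 + 1.87^2)
= sqrt(328.3344 + 3.4969)
= 18.216 MPa

18.216 MPa


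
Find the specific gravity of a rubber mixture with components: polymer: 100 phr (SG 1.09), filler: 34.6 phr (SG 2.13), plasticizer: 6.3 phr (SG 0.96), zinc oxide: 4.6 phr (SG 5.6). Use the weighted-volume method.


Sum of weights = 145.5
Volume contributions:
  polymer: 100/1.09 = 91.7431
  filler: 34.6/2.13 = 16.2441
  plasticizer: 6.3/0.96 = 6.5625
  zinc oxide: 4.6/5.6 = 0.8214
Sum of volumes = 115.3712
SG = 145.5 / 115.3712 = 1.261

SG = 1.261


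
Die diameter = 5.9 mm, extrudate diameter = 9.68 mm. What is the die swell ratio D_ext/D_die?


Die swell ratio = D_extrudate / D_die
= 9.68 / 5.9
= 1.641

Die swell = 1.641


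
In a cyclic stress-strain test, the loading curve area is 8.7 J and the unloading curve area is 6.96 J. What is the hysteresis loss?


Hysteresis loss = loading - unloading
= 8.7 - 6.96
= 1.74 J

1.74 J


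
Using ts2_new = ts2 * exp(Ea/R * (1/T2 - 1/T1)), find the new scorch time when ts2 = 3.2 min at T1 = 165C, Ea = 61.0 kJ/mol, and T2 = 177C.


Convert temperatures: T1 = 165 + 273.15 = 438.15 K, T2 = 177 + 273.15 = 450.15 K
ts2_new = 3.2 * exp(61000 / 8.314 * (1/450.15 - 1/438.15))
1/T2 - 1/T1 = -6.0842e-05
ts2_new = 2.05 min

2.05 min


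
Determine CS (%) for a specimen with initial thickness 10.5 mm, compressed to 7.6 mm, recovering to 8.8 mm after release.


CS = (t0 - recovered) / (t0 - ts) * 100
= (10.5 - 8.8) / (10.5 - 7.6) * 100
= 1.7 / 2.9 * 100
= 58.6%

58.6%


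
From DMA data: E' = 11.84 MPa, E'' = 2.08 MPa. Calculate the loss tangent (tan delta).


tan delta = E'' / E'
= 2.08 / 11.84
= 0.1757

tan delta = 0.1757


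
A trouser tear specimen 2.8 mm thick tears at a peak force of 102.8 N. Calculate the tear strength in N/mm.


Tear strength = force / thickness
= 102.8 / 2.8
= 36.71 N/mm

36.71 N/mm


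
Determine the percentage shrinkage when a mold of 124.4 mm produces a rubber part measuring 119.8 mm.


Shrinkage = (mold - part) / mold * 100
= (124.4 - 119.8) / 124.4 * 100
= 4.6 / 124.4 * 100
= 3.7%

3.7%


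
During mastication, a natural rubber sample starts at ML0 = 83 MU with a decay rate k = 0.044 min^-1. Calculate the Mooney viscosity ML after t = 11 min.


ML = ML0 * exp(-k * t)
ML = 83 * exp(-0.044 * 11)
ML = 83 * 0.6163
ML = 51.15 MU

51.15 MU


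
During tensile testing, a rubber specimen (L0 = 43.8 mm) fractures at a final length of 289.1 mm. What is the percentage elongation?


Elongation = (Lf - L0) / L0 * 100
= (289.1 - 43.8) / 43.8 * 100
= 245.3 / 43.8 * 100
= 560.0%

560.0%


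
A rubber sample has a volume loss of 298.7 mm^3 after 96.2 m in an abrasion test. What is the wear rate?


Rate = volume_loss / distance
= 298.7 / 96.2
= 3.105 mm^3/m

3.105 mm^3/m


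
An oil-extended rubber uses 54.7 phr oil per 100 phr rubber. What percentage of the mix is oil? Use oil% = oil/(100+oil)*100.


Oil % = oil / (100 + oil) * 100
= 54.7 / (100 + 54.7) * 100
= 54.7 / 154.7 * 100
= 35.36%

35.36%


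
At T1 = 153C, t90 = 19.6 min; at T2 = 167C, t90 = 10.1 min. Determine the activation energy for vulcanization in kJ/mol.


T1 = 426.15 K, T2 = 440.15 K
1/T1 - 1/T2 = 7.4639e-05
ln(t1/t2) = ln(19.6/10.1) = 0.6630
Ea = 8.314 * 0.6630 / 7.4639e-05 = 73850.7440 J/mol
Ea = 73.85 kJ/mol

73.85 kJ/mol


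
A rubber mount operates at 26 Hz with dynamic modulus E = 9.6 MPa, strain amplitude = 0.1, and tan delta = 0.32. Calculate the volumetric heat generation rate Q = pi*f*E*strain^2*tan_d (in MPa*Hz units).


Q = pi * f * E * strain^2 * tan_d
= pi * 26 * 9.6 * 0.1^2 * 0.32
= pi * 26 * 9.6 * 0.0100 * 0.32
= 2.5093

Q = 2.5093


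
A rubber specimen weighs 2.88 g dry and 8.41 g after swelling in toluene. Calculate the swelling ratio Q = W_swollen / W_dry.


Q = W_swollen / W_dry
Q = 8.41 / 2.88
Q = 2.92

Q = 2.92


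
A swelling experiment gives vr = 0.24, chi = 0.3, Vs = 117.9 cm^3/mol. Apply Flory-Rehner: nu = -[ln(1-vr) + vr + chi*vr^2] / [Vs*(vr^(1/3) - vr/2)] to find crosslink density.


ln(1 - vr) = ln(1 - 0.24) = -0.2744
Numerator = -((-0.2744) + 0.24 + 0.3 * 0.24^2) = 0.0172
Denominator = 117.9 * (0.24^(1/3) - 0.24/2) = 59.1205
nu = 0.0172 / 59.1205 = 2.9020e-04 mol/cm^3

2.9020e-04 mol/cm^3


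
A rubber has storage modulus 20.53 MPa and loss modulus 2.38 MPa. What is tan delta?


tan delta = E'' / E'
= 2.38 / 20.53
= 0.1159

tan delta = 0.1159


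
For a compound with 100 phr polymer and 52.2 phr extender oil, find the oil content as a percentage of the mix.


Oil % = oil / (100 + oil) * 100
= 52.2 / (100 + 52.2) * 100
= 52.2 / 152.2 * 100
= 34.3%

34.3%


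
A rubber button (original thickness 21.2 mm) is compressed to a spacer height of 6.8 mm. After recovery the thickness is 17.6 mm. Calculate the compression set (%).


CS = (t0 - recovered) / (t0 - ts) * 100
= (21.2 - 17.6) / (21.2 - 6.8) * 100
= 3.6 / 14.4 * 100
= 25.0%

25.0%


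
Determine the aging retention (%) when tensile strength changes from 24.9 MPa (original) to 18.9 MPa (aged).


Retention = aged / original * 100
= 18.9 / 24.9 * 100
= 75.9%

75.9%


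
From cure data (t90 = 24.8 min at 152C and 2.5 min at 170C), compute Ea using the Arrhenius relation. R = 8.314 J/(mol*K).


T1 = 425.15 K, T2 = 443.15 K
1/T1 - 1/T2 = 9.5539e-05
ln(t1/t2) = ln(24.8/2.5) = 2.2946
Ea = 8.314 * 2.2946 / 9.5539e-05 = 199677.2242 J/mol
Ea = 199.68 kJ/mol

199.68 kJ/mol


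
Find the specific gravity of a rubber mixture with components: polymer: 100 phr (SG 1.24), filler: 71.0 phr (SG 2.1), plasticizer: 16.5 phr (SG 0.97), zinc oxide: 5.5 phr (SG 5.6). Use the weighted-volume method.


Sum of weights = 193.0
Volume contributions:
  polymer: 100/1.24 = 80.6452
  filler: 71.0/2.1 = 33.8095
  plasticizer: 16.5/0.97 = 17.0103
  zinc oxide: 5.5/5.6 = 0.9821
Sum of volumes = 132.4471
SG = 193.0 / 132.4471 = 1.457

SG = 1.457


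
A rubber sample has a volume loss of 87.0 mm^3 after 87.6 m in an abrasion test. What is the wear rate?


Rate = volume_loss / distance
= 87.0 / 87.6
= 0.993 mm^3/m

0.993 mm^3/m


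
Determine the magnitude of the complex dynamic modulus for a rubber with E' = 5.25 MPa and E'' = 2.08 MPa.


|E*| = sqrt(E'^2 + E''^2)
= sqrt(5.25^2 + 2.08^2)
= sqrt(27.5625 + 4.3264)
= 5.647 MPa

5.647 MPa


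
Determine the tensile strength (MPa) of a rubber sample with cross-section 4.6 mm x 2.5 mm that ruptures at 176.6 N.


Area = width * thickness = 4.6 * 2.5 = 11.5 mm^2
TS = force / area = 176.6 / 11.5 = 15.36 MPa

15.36 MPa


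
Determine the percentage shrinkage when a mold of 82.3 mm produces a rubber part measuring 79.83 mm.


Shrinkage = (mold - part) / mold * 100
= (82.3 - 79.83) / 82.3 * 100
= 2.47 / 82.3 * 100
= 3.0%

3.0%


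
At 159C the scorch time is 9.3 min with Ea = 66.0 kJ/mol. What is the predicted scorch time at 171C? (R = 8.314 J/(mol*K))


Convert temperatures: T1 = 159 + 273.15 = 432.15 K, T2 = 171 + 273.15 = 444.15 K
ts2_new = 9.3 * exp(66000 / 8.314 * (1/444.15 - 1/432.15))
1/T2 - 1/T1 = -6.2520e-05
ts2_new = 5.66 min

5.66 min


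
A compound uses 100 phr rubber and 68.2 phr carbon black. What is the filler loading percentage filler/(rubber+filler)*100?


Filler % = filler / (rubber + filler) * 100
= 68.2 / (100 + 68.2) * 100
= 68.2 / 168.2 * 100
= 40.55%

40.55%


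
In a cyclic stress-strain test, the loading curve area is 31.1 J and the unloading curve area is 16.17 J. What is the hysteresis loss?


Hysteresis loss = loading - unloading
= 31.1 - 16.17
= 14.93 J

14.93 J


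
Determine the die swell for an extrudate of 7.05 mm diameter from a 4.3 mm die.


Die swell ratio = D_extrudate / D_die
= 7.05 / 4.3
= 1.64

Die swell = 1.64


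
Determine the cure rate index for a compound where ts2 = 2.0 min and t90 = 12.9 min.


CRI = 100 / (t90 - ts2)
= 100 / (12.9 - 2.0)
= 100 / 10.9
= 9.17 min^-1

9.17 min^-1


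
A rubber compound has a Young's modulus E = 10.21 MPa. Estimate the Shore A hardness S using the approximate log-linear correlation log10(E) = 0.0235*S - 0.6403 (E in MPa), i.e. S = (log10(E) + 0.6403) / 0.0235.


log10(E) = 0.0235*S - 0.6403  =>  S = (log10(E) + 0.6403) / 0.0235
log10(10.21) = 1.009026
S = (1.009026 + 0.6403) / 0.0235 = 1.649326 / 0.0235
S = 70.2

Shore A = 70.2


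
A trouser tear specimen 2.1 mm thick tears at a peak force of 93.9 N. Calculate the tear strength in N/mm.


Tear strength = force / thickness
= 93.9 / 2.1
= 44.71 N/mm

44.71 N/mm


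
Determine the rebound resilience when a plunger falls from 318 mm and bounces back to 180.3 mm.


Resilience = h_rebound / h_drop * 100
= 180.3 / 318 * 100
= 56.7%

56.7%


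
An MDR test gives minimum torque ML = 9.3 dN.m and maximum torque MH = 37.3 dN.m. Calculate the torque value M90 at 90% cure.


M90 = ML + 0.9 * (MH - ML)
M90 = 9.3 + 0.9 * (37.3 - 9.3)
M90 = 9.3 + 0.9 * 28.0
M90 = 34.5 dN.m

34.5 dN.m


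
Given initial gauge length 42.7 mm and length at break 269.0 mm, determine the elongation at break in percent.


Elongation = (Lf - L0) / L0 * 100
= (269.0 - 42.7) / 42.7 * 100
= 226.3 / 42.7 * 100
= 530.0%

530.0%


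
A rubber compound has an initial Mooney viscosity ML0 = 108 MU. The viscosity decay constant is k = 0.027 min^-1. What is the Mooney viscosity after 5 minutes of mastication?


ML = ML0 * exp(-k * t)
ML = 108 * exp(-0.027 * 5)
ML = 108 * 0.8737
ML = 94.36 MU

94.36 MU


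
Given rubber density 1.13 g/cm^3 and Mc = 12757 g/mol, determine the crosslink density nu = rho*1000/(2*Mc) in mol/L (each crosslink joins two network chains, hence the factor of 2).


nu = rho * 1000 / (2 * Mc)
nu = 1.13 * 1000 / (2 * 12757)
nu = 1130.0 / 25514
nu = 0.0443 mol/L

0.0443 mol/L


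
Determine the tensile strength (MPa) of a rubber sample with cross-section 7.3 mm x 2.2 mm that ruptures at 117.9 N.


Area = width * thickness = 7.3 * 2.2 = 16.06 mm^2
TS = force / area = 117.9 / 16.06 = 7.34 MPa

7.34 MPa


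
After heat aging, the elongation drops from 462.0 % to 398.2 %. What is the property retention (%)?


Retention = aged / original * 100
= 398.2 / 462.0 * 100
= 86.2%

86.2%


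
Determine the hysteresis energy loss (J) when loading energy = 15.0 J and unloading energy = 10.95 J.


Hysteresis loss = loading - unloading
= 15.0 - 10.95
= 4.05 J

4.05 J


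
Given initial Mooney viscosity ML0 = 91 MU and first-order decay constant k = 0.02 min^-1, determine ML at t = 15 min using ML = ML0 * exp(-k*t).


ML = ML0 * exp(-k * t)
ML = 91 * exp(-0.02 * 15)
ML = 91 * 0.7408
ML = 67.41 MU

67.41 MU


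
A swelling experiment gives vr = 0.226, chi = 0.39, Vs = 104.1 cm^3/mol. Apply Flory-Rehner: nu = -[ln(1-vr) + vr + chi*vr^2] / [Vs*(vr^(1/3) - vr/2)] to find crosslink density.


ln(1 - vr) = ln(1 - 0.226) = -0.2562
Numerator = -((-0.2562) + 0.226 + 0.39 * 0.226^2) = 0.0103
Denominator = 104.1 * (0.226^(1/3) - 0.226/2) = 51.6461
nu = 0.0103 / 51.6461 = 1.9873e-04 mol/cm^3

1.9873e-04 mol/cm^3


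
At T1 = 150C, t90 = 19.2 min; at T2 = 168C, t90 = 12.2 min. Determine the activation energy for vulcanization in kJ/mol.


T1 = 423.15 K, T2 = 441.15 K
1/T1 - 1/T2 = 9.6425e-05
ln(t1/t2) = ln(19.2/12.2) = 0.4535
Ea = 8.314 * 0.4535 / 9.6425e-05 = 39099.4681 J/mol
Ea = 39.1 kJ/mol

39.1 kJ/mol


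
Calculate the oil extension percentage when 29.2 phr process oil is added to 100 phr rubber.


Oil % = oil / (100 + oil) * 100
= 29.2 / (100 + 29.2) * 100
= 29.2 / 129.2 * 100
= 22.6%

22.6%


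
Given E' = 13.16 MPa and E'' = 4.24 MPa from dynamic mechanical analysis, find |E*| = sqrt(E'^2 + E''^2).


|E*| = sqrt(E'^2 + E''^2)
= sqrt(13.16^2 + 4.24^2)
= sqrt(173.1856 + 17.9776)
= 13.826 MPa

13.826 MPa


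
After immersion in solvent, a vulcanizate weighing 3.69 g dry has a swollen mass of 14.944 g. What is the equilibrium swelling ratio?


Q = W_swollen / W_dry
Q = 14.944 / 3.69
Q = 4.05

Q = 4.05


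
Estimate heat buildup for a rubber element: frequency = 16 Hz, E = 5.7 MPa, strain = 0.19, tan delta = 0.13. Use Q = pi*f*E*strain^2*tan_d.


Q = pi * f * E * strain^2 * tan_d
= pi * 16 * 5.7 * 0.19^2 * 0.13
= pi * 16 * 5.7 * 0.0361 * 0.13
= 1.3446

Q = 1.3446


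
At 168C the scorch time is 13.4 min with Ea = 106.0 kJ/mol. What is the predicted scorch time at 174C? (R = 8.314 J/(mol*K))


Convert temperatures: T1 = 168 + 273.15 = 441.15 K, T2 = 174 + 273.15 = 447.15 K
ts2_new = 13.4 * exp(106000 / 8.314 * (1/447.15 - 1/441.15))
1/T2 - 1/T1 = -3.0417e-05
ts2_new = 9.09 min

9.09 min


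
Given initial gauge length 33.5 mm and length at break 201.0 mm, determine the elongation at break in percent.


Elongation = (Lf - L0) / L0 * 100
= (201.0 - 33.5) / 33.5 * 100
= 167.5 / 33.5 * 100
= 500.0%

500.0%


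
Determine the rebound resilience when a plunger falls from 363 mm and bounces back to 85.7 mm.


Resilience = h_rebound / h_drop * 100
= 85.7 / 363 * 100
= 23.6%

23.6%


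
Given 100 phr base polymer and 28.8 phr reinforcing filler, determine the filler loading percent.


Filler % = filler / (rubber + filler) * 100
= 28.8 / (100 + 28.8) * 100
= 28.8 / 128.8 * 100
= 22.36%

22.36%


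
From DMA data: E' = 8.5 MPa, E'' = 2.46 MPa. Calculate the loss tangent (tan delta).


tan delta = E'' / E'
= 2.46 / 8.5
= 0.2894

tan delta = 0.2894


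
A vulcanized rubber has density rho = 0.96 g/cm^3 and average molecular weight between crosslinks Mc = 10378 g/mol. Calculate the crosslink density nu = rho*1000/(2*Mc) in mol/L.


nu = rho * 1000 / (2 * Mc)
nu = 0.96 * 1000 / (2 * 10378)
nu = 960.0 / 20756
nu = 0.0463 mol/L

0.0463 mol/L


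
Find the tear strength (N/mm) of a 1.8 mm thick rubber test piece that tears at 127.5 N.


Tear strength = force / thickness
= 127.5 / 1.8
= 70.83 N/mm

70.83 N/mm


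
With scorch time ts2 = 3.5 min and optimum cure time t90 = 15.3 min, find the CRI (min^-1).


CRI = 100 / (t90 - ts2)
= 100 / (15.3 - 3.5)
= 100 / 11.8
= 8.47 min^-1

8.47 min^-1


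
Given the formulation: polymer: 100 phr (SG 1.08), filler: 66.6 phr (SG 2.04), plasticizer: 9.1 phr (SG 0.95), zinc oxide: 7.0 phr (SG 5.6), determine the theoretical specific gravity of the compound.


Sum of weights = 182.7
Volume contributions:
  polymer: 100/1.08 = 92.5926
  filler: 66.6/2.04 = 32.6471
  plasticizer: 9.1/0.95 = 9.5789
  zinc oxide: 7.0/5.6 = 1.2500
Sum of volumes = 136.0686
SG = 182.7 / 136.0686 = 1.343

SG = 1.343


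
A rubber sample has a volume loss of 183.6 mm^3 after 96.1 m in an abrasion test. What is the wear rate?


Rate = volume_loss / distance
= 183.6 / 96.1
= 1.911 mm^3/m

1.911 mm^3/m


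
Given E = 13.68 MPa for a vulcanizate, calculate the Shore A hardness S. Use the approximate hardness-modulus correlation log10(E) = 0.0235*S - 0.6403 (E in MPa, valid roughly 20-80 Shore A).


log10(E) = 0.0235*S - 0.6403  =>  S = (log10(E) + 0.6403) / 0.0235
log10(13.68) = 1.136086
S = (1.136086 + 0.6403) / 0.0235 = 1.776386 / 0.0235
S = 75.6

Shore A = 75.6


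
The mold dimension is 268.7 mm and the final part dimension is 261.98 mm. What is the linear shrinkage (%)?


Shrinkage = (mold - part) / mold * 100
= (268.7 - 261.98) / 268.7 * 100
= 6.72 / 268.7 * 100
= 2.5%

2.5%


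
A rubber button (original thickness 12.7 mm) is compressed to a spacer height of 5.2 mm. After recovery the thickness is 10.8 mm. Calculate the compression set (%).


CS = (t0 - recovered) / (t0 - ts) * 100
= (12.7 - 10.8) / (12.7 - 5.2) * 100
= 1.9 / 7.5 * 100
= 25.3%

25.3%


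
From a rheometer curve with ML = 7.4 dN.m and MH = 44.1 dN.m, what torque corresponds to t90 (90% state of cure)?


M90 = ML + 0.9 * (MH - ML)
M90 = 7.4 + 0.9 * (44.1 - 7.4)
M90 = 7.4 + 0.9 * 36.7
M90 = 40.43 dN.m

40.43 dN.m


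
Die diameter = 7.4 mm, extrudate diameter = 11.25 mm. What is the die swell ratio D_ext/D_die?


Die swell ratio = D_extrudate / D_die
= 11.25 / 7.4
= 1.52

Die swell = 1.52


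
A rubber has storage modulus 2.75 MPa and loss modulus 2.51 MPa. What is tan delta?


tan delta = E'' / E'
= 2.51 / 2.75
= 0.9127

tan delta = 0.9127


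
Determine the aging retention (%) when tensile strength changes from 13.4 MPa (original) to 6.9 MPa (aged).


Retention = aged / original * 100
= 6.9 / 13.4 * 100
= 51.5%

51.5%


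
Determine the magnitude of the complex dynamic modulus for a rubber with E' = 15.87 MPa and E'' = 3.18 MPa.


|E*| = sqrt(E'^2 + E''^2)
= sqrt(15.87^2 + 3.18^2)
= sqrt(251.8569 + 10.1124)
= 16.185 MPa

16.185 MPa


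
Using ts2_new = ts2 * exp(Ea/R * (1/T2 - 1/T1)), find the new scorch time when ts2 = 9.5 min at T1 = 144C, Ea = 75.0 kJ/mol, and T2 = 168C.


Convert temperatures: T1 = 144 + 273.15 = 417.15 K, T2 = 168 + 273.15 = 441.15 K
ts2_new = 9.5 * exp(75000 / 8.314 * (1/441.15 - 1/417.15))
1/T2 - 1/T1 = -1.3042e-04
ts2_new = 2.93 min

2.93 min


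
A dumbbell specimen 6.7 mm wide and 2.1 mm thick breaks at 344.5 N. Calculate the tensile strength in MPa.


Area = width * thickness = 6.7 * 2.1 = 14.07 mm^2
TS = force / area = 344.5 / 14.07 = 24.48 MPa

24.48 MPa


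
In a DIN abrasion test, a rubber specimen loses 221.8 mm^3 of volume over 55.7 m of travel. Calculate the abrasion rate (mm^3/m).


Rate = volume_loss / distance
= 221.8 / 55.7
= 3.982 mm^3/m

3.982 mm^3/m


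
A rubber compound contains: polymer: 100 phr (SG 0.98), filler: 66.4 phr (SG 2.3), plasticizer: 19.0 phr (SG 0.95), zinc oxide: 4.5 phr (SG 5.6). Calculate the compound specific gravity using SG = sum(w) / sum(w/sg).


Sum of weights = 189.9
Volume contributions:
  polymer: 100/0.98 = 102.0408
  filler: 66.4/2.3 = 28.8696
  plasticizer: 19.0/0.95 = 20.0000
  zinc oxide: 4.5/5.6 = 0.8036
Sum of volumes = 151.7140
SG = 189.9 / 151.7140 = 1.252

SG = 1.252


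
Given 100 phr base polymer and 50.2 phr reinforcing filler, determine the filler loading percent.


Filler % = filler / (rubber + filler) * 100
= 50.2 / (100 + 50.2) * 100
= 50.2 / 150.2 * 100
= 33.42%

33.42%


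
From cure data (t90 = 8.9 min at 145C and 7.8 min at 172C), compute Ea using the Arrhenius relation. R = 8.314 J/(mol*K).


T1 = 418.15 K, T2 = 445.15 K
1/T1 - 1/T2 = 1.4505e-04
ln(t1/t2) = ln(8.9/7.8) = 0.1319
Ea = 8.314 * 0.1319 / 1.4505e-04 = 7561.7133 J/mol
Ea = 7.56 kJ/mol

7.56 kJ/mol


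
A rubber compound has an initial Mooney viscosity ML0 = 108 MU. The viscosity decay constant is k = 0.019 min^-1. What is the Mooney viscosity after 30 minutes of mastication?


ML = ML0 * exp(-k * t)
ML = 108 * exp(-0.019 * 30)
ML = 108 * 0.5655
ML = 61.08 MU

61.08 MU


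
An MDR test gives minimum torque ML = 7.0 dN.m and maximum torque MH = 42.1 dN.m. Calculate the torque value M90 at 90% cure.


M90 = ML + 0.9 * (MH - ML)
M90 = 7.0 + 0.9 * (42.1 - 7.0)
M90 = 7.0 + 0.9 * 35.1
M90 = 38.59 dN.m

38.59 dN.m


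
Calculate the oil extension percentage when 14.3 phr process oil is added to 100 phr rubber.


Oil % = oil / (100 + oil) * 100
= 14.3 / (100 + 14.3) * 100
= 14.3 / 114.3 * 100
= 12.51%

12.51%


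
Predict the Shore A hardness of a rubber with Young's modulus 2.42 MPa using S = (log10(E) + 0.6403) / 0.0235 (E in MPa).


log10(E) = 0.0235*S - 0.6403  =>  S = (log10(E) + 0.6403) / 0.0235
log10(2.42) = 0.383815
S = (0.383815 + 0.6403) / 0.0235 = 1.024115 / 0.0235
S = 43.6

Shore A = 43.6


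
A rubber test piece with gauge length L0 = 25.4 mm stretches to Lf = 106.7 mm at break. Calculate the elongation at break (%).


Elongation = (Lf - L0) / L0 * 100
= (106.7 - 25.4) / 25.4 * 100
= 81.3 / 25.4 * 100
= 320.1%

320.1%


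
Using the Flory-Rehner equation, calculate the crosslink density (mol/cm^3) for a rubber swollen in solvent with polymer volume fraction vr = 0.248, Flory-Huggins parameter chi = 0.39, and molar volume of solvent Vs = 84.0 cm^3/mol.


ln(1 - vr) = ln(1 - 0.248) = -0.2850
Numerator = -((-0.2850) + 0.248 + 0.39 * 0.248^2) = 0.0130
Denominator = 84.0 * (0.248^(1/3) - 0.248/2) = 42.3592
nu = 0.0130 / 42.3592 = 3.0766e-04 mol/cm^3

3.0766e-04 mol/cm^3


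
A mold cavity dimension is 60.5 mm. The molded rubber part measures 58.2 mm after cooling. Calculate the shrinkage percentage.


Shrinkage = (mold - part) / mold * 100
= (60.5 - 58.2) / 60.5 * 100
= 2.3 / 60.5 * 100
= 3.8%

3.8%


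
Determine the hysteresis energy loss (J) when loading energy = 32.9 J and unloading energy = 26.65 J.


Hysteresis loss = loading - unloading
= 32.9 - 26.65
= 6.25 J

6.25 J


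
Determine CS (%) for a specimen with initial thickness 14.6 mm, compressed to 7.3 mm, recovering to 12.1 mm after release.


CS = (t0 - recovered) / (t0 - ts) * 100
= (14.6 - 12.1) / (14.6 - 7.3) * 100
= 2.5 / 7.3 * 100
= 34.2%

34.2%


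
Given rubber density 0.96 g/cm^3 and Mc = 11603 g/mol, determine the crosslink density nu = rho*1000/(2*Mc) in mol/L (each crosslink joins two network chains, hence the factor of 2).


nu = rho * 1000 / (2 * Mc)
nu = 0.96 * 1000 / (2 * 11603)
nu = 960.0 / 23206
nu = 0.0414 mol/L

0.0414 mol/L


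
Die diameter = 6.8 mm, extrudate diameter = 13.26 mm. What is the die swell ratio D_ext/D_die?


Die swell ratio = D_extrudate / D_die
= 13.26 / 6.8
= 1.95

Die swell = 1.95


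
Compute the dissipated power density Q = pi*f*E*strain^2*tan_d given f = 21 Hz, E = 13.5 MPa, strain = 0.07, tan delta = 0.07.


Q = pi * f * E * strain^2 * tan_d
= pi * 21 * 13.5 * 0.07^2 * 0.07
= pi * 21 * 13.5 * 0.0049 * 0.07
= 0.3055

Q = 0.3055


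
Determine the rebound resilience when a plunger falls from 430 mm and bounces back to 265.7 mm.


Resilience = h_rebound / h_drop * 100
= 265.7 / 430 * 100
= 61.8%

61.8%


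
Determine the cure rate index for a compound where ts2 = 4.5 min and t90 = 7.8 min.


CRI = 100 / (t90 - ts2)
= 100 / (7.8 - 4.5)
= 100 / 3.3
= 30.3 min^-1

30.3 min^-1


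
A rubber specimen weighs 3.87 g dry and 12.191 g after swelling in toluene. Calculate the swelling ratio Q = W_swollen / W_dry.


Q = W_swollen / W_dry
Q = 12.191 / 3.87
Q = 3.15

Q = 3.15


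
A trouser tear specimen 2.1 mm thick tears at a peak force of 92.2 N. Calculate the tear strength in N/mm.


Tear strength = force / thickness
= 92.2 / 2.1
= 43.9 N/mm

43.9 N/mm


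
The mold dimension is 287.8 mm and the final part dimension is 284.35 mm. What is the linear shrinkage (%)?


Shrinkage = (mold - part) / mold * 100
= (287.8 - 284.35) / 287.8 * 100
= 3.45 / 287.8 * 100
= 1.2%

1.2%


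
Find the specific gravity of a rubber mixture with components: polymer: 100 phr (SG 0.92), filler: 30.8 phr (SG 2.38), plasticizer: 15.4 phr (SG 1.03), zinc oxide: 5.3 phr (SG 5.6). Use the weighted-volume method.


Sum of weights = 151.5
Volume contributions:
  polymer: 100/0.92 = 108.6957
  filler: 30.8/2.38 = 12.9412
  plasticizer: 15.4/1.03 = 14.9515
  zinc oxide: 5.3/5.6 = 0.9464
Sum of volumes = 137.5347
SG = 151.5 / 137.5347 = 1.102

SG = 1.102


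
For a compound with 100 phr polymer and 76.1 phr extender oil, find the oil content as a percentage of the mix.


Oil % = oil / (100 + oil) * 100
= 76.1 / (100 + 76.1) * 100
= 76.1 / 176.1 * 100
= 43.21%

43.21%


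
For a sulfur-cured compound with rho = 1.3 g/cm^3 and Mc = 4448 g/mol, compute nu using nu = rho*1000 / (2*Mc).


nu = rho * 1000 / (2 * Mc)
nu = 1.3 * 1000 / (2 * 4448)
nu = 1300.0 / 8896
nu = 0.1461 mol/L

0.1461 mol/L


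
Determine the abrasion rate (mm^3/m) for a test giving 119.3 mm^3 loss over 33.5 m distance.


Rate = volume_loss / distance
= 119.3 / 33.5
= 3.561 mm^3/m

3.561 mm^3/m


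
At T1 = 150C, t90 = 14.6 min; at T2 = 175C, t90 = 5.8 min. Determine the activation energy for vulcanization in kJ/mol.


T1 = 423.15 K, T2 = 448.15 K
1/T1 - 1/T2 = 1.3183e-04
ln(t1/t2) = ln(14.6/5.8) = 0.9232
Ea = 8.314 * 0.9232 / 1.3183e-04 = 58219.2270 J/mol
Ea = 58.22 kJ/mol

58.22 kJ/mol


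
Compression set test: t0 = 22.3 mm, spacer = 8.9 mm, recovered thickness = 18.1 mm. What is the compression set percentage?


CS = (t0 - recovered) / (t0 - ts) * 100
= (22.3 - 18.1) / (22.3 - 8.9) * 100
= 4.2 / 13.4 * 100
= 31.3%

31.3%


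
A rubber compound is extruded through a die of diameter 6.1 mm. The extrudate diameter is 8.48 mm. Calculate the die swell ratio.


Die swell ratio = D_extrudate / D_die
= 8.48 / 6.1
= 1.39

Die swell = 1.39


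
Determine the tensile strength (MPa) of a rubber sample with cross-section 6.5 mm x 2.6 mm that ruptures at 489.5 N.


Area = width * thickness = 6.5 * 2.6 = 16.9 mm^2
TS = force / area = 489.5 / 16.9 = 28.96 MPa

28.96 MPa


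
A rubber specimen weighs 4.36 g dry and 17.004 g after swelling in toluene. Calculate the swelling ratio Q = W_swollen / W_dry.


Q = W_swollen / W_dry
Q = 17.004 / 4.36
Q = 3.9

Q = 3.9


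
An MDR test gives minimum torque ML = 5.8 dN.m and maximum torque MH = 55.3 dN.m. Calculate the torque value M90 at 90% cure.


M90 = ML + 0.9 * (MH - ML)
M90 = 5.8 + 0.9 * (55.3 - 5.8)
M90 = 5.8 + 0.9 * 49.5
M90 = 50.35 dN.m

50.35 dN.m


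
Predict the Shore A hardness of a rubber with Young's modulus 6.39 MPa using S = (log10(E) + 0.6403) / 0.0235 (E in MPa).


log10(E) = 0.0235*S - 0.6403  =>  S = (log10(E) + 0.6403) / 0.0235
log10(6.39) = 0.805501
S = (0.805501 + 0.6403) / 0.0235 = 1.445801 / 0.0235
S = 61.5

Shore A = 61.5


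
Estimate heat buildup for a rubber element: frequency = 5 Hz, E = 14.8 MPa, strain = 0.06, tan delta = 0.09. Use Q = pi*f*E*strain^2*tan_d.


Q = pi * f * E * strain^2 * tan_d
= pi * 5 * 14.8 * 0.06^2 * 0.09
= pi * 5 * 14.8 * 0.0036 * 0.09
= 0.0753

Q = 0.0753


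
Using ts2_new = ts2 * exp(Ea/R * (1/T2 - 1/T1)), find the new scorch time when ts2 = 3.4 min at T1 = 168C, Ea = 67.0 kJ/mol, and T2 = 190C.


Convert temperatures: T1 = 168 + 273.15 = 441.15 K, T2 = 190 + 273.15 = 463.15 K
ts2_new = 3.4 * exp(67000 / 8.314 * (1/463.15 - 1/441.15))
1/T2 - 1/T1 = -1.0767e-04
ts2_new = 1.43 min

1.43 min


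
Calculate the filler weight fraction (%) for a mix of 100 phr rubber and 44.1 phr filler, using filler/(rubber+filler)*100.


Filler % = filler / (rubber + filler) * 100
= 44.1 / (100 + 44.1) * 100
= 44.1 / 144.1 * 100
= 30.6%

30.6%


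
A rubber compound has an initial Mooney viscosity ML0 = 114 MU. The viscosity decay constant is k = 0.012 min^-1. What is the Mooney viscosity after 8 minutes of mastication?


ML = ML0 * exp(-k * t)
ML = 114 * exp(-0.012 * 8)
ML = 114 * 0.9085
ML = 103.56 MU

103.56 MU


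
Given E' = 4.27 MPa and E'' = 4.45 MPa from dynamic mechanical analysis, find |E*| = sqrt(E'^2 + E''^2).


|E*| = sqrt(E'^2 + E''^2)
= sqrt(4.27^2 + 4.45^2)
= sqrt(18.2329 + 19.8025)
= 6.167 MPa

6.167 MPa


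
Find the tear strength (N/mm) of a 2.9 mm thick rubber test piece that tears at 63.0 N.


Tear strength = force / thickness
= 63.0 / 2.9
= 21.72 N/mm

21.72 N/mm


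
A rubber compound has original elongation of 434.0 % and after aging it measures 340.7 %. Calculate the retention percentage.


Retention = aged / original * 100
= 340.7 / 434.0 * 100
= 78.5%

78.5%


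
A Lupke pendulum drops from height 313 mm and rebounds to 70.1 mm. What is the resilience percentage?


Resilience = h_rebound / h_drop * 100
= 70.1 / 313 * 100
= 22.4%

22.4%


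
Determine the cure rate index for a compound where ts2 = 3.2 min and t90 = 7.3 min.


CRI = 100 / (t90 - ts2)
= 100 / (7.3 - 3.2)
= 100 / 4.1
= 24.39 min^-1

24.39 min^-1


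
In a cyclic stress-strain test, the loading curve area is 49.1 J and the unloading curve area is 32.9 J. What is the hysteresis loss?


Hysteresis loss = loading - unloading
= 49.1 - 32.9
= 16.2 J

16.2 J


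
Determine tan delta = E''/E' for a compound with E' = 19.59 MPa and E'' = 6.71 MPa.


tan delta = E'' / E'
= 6.71 / 19.59
= 0.3425

tan delta = 0.3425


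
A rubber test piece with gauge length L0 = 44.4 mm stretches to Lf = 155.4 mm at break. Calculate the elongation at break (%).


Elongation = (Lf - L0) / L0 * 100
= (155.4 - 44.4) / 44.4 * 100
= 111.0 / 44.4 * 100
= 250.0%

250.0%


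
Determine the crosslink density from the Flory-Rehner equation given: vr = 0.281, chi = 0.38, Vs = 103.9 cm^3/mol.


ln(1 - vr) = ln(1 - 0.281) = -0.3299
Numerator = -((-0.3299) + 0.281 + 0.38 * 0.281^2) = 0.0189
Denominator = 103.9 * (0.281^(1/3) - 0.281/2) = 53.4556
nu = 0.0189 / 53.4556 = 3.5335e-04 mol/cm^3

3.5335e-04 mol/cm^3


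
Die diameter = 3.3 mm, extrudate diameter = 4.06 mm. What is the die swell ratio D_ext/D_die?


Die swell ratio = D_extrudate / D_die
= 4.06 / 3.3
= 1.23

Die swell = 1.23


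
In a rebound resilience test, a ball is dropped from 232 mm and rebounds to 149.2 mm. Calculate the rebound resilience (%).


Resilience = h_rebound / h_drop * 100
= 149.2 / 232 * 100
= 64.3%

64.3%


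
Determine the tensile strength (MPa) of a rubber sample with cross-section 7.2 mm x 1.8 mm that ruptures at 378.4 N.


Area = width * thickness = 7.2 * 1.8 = 12.96 mm^2
TS = force / area = 378.4 / 12.96 = 29.2 MPa

29.2 MPa


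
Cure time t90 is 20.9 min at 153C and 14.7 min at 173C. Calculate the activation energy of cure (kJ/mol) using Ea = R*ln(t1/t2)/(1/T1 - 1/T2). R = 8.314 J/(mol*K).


T1 = 426.15 K, T2 = 446.15 K
1/T1 - 1/T2 = 1.0519e-04
ln(t1/t2) = ln(20.9/14.7) = 0.3519
Ea = 8.314 * 0.3519 / 1.0519e-04 = 27812.8015 J/mol
Ea = 27.81 kJ/mol

27.81 kJ/mol


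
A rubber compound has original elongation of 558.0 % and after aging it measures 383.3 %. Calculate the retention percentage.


Retention = aged / original * 100
= 383.3 / 558.0 * 100
= 68.7%

68.7%


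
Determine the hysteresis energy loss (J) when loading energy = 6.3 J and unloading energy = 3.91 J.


Hysteresis loss = loading - unloading
= 6.3 - 3.91
= 2.39 J

2.39 J


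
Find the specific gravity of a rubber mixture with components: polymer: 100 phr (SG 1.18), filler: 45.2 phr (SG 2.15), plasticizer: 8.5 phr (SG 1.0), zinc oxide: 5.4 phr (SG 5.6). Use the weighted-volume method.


Sum of weights = 159.1
Volume contributions:
  polymer: 100/1.18 = 84.7458
  filler: 45.2/2.15 = 21.0233
  plasticizer: 8.5/1.0 = 8.5000
  zinc oxide: 5.4/5.6 = 0.9643
Sum of volumes = 115.2333
SG = 159.1 / 115.2333 = 1.381

SG = 1.381
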